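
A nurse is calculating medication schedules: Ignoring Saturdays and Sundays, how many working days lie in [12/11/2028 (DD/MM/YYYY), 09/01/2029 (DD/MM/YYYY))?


Start: 2028-11-12 (Sunday)
End (exclusive): 2029-01-09 (Tuesday)
Total calendar days: 58
Full weeks: 58 // 7 = 8 -> 40 weekdays
Remaining 2 days starting on Sunday:
  Sun(-), Mon(w) -> 1 weekdays
Total business days: 40 + 1 = 41

41


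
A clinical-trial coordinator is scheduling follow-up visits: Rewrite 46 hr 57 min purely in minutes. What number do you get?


Hours: 46
Extra minutes: 57
Minutes per hour: 60
Hours to minutes: 46 x 60 = 2760
Total: 2760 + 57 = 2817

2817


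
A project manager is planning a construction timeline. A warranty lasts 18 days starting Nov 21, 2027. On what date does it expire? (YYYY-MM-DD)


Start: 2027-11-21
Adding 18 days
Days remaining in November: 9
After November: 9 days still to add
December 2027 has 31 days, need 9
Result: 2027-12-09

2027-12-09


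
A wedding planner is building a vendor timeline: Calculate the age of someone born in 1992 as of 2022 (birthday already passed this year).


Birth year: 1992
Current year: 2022
Age = current year - birth year
Age = 2022 - 1992 = 30

30


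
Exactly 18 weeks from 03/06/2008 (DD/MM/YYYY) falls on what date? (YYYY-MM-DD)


Start: 2008-06-03
Weeks to add: 18
Convert to days: 18 x 7 = 126 days
Add 126 days to 2008-06-03
Result: 2008-10-07

2008-10-07


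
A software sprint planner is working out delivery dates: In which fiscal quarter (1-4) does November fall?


Month: November (month 11)
Q1: January-March (months 1-3)
Q2: April-June (months 4-6)
Q3: July-September (months 7-9)
Q4: October-December (months 10-12)
Month 11 falls in Q4

4


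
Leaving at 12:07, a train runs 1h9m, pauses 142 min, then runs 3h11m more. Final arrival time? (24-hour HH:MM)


Depart: 12:07
Leg 1: +69 min -> 13:16
Layover: +142 min -> 15:38
Leg 2: +191 min -> 18:49
Total travel: 402 minutes = 6h 42m
Arrival: 18:49

18:49


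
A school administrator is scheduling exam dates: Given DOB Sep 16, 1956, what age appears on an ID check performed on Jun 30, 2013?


Birth: 1956-09-16
Reference: 2013-06-30
Year difference: 2013 - 1956 = 57
Has birthday (09-16) occurred by 06-30? No
Birthday not yet reached this year -> subtract 1
Age in full years: 56

56


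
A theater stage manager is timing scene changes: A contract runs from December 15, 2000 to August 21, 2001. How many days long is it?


Start date: 2000-12-15
End date: 2001-08-21
Dec 2000: +17 days
Jan 2001: +31 days
Feb 2001: +28 days
... (6 more months)
Total: 249 days

249


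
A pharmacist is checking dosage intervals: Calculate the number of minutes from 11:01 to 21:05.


Start time: 11:01 = 661 minutes from midnight
End time: 21:05 = 1265 minutes from midnight
Difference: 1265 - 661 = 604 minutes
That is 10 hours and 4 minutes

604


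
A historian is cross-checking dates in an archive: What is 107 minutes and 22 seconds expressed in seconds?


Minutes: 107
Extra seconds: 22
Seconds per minute: 60
Minutes to seconds: 107 x 60 = 6420
Total: 6420 + 22 = 6442

6442


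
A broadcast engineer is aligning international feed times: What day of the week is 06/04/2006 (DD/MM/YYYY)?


Date: 2006-04-06
January 1, 2006 is a Sunday
Day of year: 96
Offset from Jan 1: 95 days
95 mod 7 = 4
Result: Thursday

Thursday


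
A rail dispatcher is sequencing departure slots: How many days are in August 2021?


Month: August
Year: 2021
August is a 31-day month
Total: 31 days

31


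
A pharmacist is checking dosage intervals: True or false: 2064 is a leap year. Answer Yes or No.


Year: 2064
Divisible by 4? 2064 / 4 = 516.0 -> Yes
Divisible by 100? 2064 / 100 = 20.64 -> No
Divisible by 4 but not 100, so it IS a leap year

Yes


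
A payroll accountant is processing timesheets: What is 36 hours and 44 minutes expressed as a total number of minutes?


Hours: 36
Minutes: 44
Convert hours to minutes: 36 x 60 = 2160
Add remaining minutes: 2160 + 44 = 2204

2204


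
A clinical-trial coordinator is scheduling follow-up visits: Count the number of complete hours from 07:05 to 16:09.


Start: 07:05
End: 16:09
Hour difference: 16 - 7 = 9 hours
Minute difference: 9 - 5 = 4 minutes
Total minutes: 544
Complete hours: 544 / 60 = 9 (remainder 4)

9


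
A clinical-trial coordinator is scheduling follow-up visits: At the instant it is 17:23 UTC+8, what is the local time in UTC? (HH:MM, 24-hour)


Local time: 17:23 at UTC+8 (offset 8h)
Target zone: UTC (offset 0h)
Difference: 0 - (8) = -8 hours
Calculation: 17 + (-8) = 9
Result: 09:23

09:23


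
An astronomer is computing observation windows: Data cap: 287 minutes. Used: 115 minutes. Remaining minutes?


Total budget: 287 minutes
Time used: 115 minutes
Remaining: 287 - 115 = 172 minutes
Percent used: 40.1%
Percent remaining: 59.9%

172


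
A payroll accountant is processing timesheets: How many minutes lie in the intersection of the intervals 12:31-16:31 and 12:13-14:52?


Interval A: [751, 991] minutes from midnight
Interval B: [733, 892] minutes from midnight
Overlap start = max(751, 733) = 751
Overlap end = min(991, 892) = 892
Overlap = 892 - 751 = 141 minutes

141


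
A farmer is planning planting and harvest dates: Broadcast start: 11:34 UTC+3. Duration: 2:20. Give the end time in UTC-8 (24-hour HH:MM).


Start: 11:34 in UTC+3
Step 1 - add duration:
  minutes: 34 + 20 = 54
  hours: 11 + 2 + 0 = 13
  end in UTC+3: 13:54
Step 2 - convert UTC+3 -> UTC-8:
  offset difference: -8 - (3) = -11 hours
  13 + (-11) = 2 -> mod 24 = 2
Result: 02:54 in UTC-8

02:54


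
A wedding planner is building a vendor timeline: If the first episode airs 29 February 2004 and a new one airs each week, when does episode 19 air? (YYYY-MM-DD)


First occurrence: 2004-02-29 (occurrence 1)
Each occurrence is 7 days after the previous.
Occurrence 19 is 18 weeks after the first.
18 weeks = 126 days
2004-02-29 + 126 days = 2004-07-04

2004-07-04


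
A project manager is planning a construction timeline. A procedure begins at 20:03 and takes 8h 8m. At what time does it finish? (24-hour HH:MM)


Start time: 20:03
Adding: 8 hours 8 minutes
Minutes: 3 + 8 = 11
Hours: 20 + 8 + 0 = 28
Hour wraparound: 28 mod 24 = 4
Result: 04:11

04:11


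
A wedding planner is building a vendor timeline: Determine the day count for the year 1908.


Year: 1908
Check leap year rules:
Divisible by 4? Yes
Divisible by 100? No
1908 is a leap year
Days: 366

366


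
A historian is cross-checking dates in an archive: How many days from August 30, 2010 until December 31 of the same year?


Start: August 30, 2010
End: December 31, 2010
Days left in August: 1
September: 30
October: 31
November: 30
December: 31
Sum of remaining months: 122
Total: 1 + 122 = 123

123


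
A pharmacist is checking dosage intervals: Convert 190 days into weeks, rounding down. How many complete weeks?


Total days: 190
Days per week: 7
Division: 190 / 7 = 27 remainder 1
Complete weeks: 27
Remaining days: 1

27


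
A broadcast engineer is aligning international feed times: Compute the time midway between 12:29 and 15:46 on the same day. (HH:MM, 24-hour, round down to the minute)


Start time: 12:29 = 749 minutes from midnight
End time: 15:46 = 946 minutes from midnight
Sum: 749 + 946 = 1695
Midpoint: 1695 / 2 = 847 minutes
Convert: 847 / 60 = 14 hours, 7 minutes
Result: 14:07

14:07


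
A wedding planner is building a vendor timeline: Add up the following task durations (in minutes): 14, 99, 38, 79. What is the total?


Durations: 14, 99, 38, 79
Running sum: 14
+ 99 = 113
+ 38 = 151
+ 79 = 230
Total duration: 230 minutes
That is 3 hours and 50 minutes

230


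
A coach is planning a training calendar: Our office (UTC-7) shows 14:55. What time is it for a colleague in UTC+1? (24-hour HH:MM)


Local time: 14:55 at UTC-7 (offset -7h)
Target zone: UTC+1 (offset 1h)
Difference: 1 - (-7) = 8 hours
Calculation: 14 + (8) = 22
Result: 22:55

22:55


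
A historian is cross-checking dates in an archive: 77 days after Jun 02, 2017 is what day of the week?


Start: 2017-06-02 (Friday)
Step 1 - find target date: add 77 days
  2017-06-02 + 77 days = 2017-08-18
Step 2 - day of week:
  77 mod 7 = 0
  Friday + 0 days -> Friday
Result: Friday (2017-08-18)

Friday


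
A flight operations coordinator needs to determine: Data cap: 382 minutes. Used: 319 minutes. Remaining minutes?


Total budget: 382 minutes
Time used: 319 minutes
Remaining: 382 - 319 = 63 minutes
Percent used: 83.5%
Percent remaining: 16.5%

63


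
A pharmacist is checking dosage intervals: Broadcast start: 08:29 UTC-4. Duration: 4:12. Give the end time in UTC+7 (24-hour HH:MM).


Start: 08:29 in UTC-4
Step 1 - add duration:
  minutes: 29 + 12 = 41
  hours: 8 + 4 + 0 = 12
  end in UTC-4: 12:41
Step 2 - convert UTC-4 -> UTC+7:
  offset difference: 7 - (-4) = 11 hours
  12 + (11) = 23 -> mod 24 = 23
Result: 23:41 in UTC+7

23:41


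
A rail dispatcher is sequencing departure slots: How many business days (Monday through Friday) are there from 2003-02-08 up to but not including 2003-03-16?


Start: 2003-02-08 (Saturday)
End (exclusive): 2003-03-16 (Sunday)
Total calendar days: 36
Full weeks: 36 // 7 = 5 -> 25 weekdays
Remaining 1 days starting on Saturday:
  Sat(-) -> 0 weekdays
Total business days: 25 + 0 = 25

25


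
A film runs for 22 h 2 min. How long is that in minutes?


Hours: 22
Minutes: 2
Convert hours to minutes: 22 x 60 = 1320
Add remaining minutes: 1320 + 2 = 1322

1322


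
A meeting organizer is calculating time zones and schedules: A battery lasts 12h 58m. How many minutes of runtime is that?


Hours: 12
Extra minutes: 58
Minutes per hour: 60
Hours to minutes: 12 x 60 = 720
Total: 720 + 58 = 778

778


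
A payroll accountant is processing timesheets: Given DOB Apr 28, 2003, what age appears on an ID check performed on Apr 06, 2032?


Birth: 2003-04-28
Reference: 2032-04-06
Year difference: 2032 - 2003 = 29
Has birthday (04-28) occurred by 04-06? No
Birthday not yet reached this year -> subtract 1
Age in full years: 28

28


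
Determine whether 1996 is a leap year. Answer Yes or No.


Year: 1996
Divisible by 4? 1996 / 4 = 499.0 -> Yes
Divisible by 100? 1996 / 100 = 19.96 -> No
Divisible by 4 but not 100, so it IS a leap year

Yes


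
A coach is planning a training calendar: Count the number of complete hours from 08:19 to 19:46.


Start: 08:19
End: 19:46
Hour difference: 19 - 8 = 11 hours
Minute difference: 46 - 19 = 27 minutes
Total minutes: 687
Complete hours: 687 / 60 = 11 (remainder 27)

11


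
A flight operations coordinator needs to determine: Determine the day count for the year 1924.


Year: 1924
Check leap year rules:
Divisible by 4? Yes
Divisible by 100? No
1924 is a leap year
Days: 366

366


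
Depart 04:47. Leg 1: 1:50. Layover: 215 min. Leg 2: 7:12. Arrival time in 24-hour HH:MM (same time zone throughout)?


Depart: 04:47
Leg 1: +110 min -> 06:37
Layover: +215 min -> 10:12
Leg 2: +432 min -> 17:24
Total travel: 757 minutes = 12h 37m
Arrival: 17:24

17:24


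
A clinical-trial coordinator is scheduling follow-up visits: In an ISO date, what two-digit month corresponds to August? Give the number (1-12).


Calendar month order:
7. July
8. August <--
9. September
August is month number 8

8


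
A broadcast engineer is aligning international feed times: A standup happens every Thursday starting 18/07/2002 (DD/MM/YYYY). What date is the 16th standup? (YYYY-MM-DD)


First occurrence: 2002-07-18 (occurrence 1)
Each occurrence is 7 days after the previous.
Occurrence 16 is 15 weeks after the first.
15 weeks = 105 days
2002-07-18 + 105 days = 2002-10-31

2002-10-31


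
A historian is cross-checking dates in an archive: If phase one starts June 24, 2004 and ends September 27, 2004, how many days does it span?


Start date: 2004-06-24
End date: 2004-09-27
Jun 2004: +7 days
Jul 2004: +31 days
Aug 2004: +31 days
Sep 2004: +26 days
Total: 95 days

95


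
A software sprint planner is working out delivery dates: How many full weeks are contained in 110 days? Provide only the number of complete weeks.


Total days: 110
Days per week: 7
Division: 110 / 7 = 15 remainder 5
Complete weeks: 15
Remaining days: 5

15


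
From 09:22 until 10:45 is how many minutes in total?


Start time: 09:22 = 562 minutes from midnight
End time: 10:45 = 645 minutes from midnight
Difference: 645 - 562 = 83 minutes
That is 1 hours and 23 minutes

83


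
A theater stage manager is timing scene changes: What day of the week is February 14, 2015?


Date: 2015-02-14
January 1, 2015 is a Thursday
Day of year: 45
Offset from Jan 1: 44 days
44 mod 7 = 2
Result: Saturday

Saturday


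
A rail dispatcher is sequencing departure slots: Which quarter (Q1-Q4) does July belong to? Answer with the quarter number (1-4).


Month: July (month 7)
Q1: January-March (months 1-3)
Q2: April-June (months 4-6)
Q3: July-September (months 7-9)
Q4: October-December (months 10-12)
Month 7 falls in Q3

3


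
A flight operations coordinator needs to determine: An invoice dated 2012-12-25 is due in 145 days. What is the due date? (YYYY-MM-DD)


Start: 2012-12-25
Adding 145 days
Days remaining in December: 6
After December: 139 days still to add
January 2013: 31 days, 108 remaining
February 2013: 28 days, 80 remaining
March 2013: 31 days, 49 remaining
April 2013: 30 days, 19 remaining
Result: 2013-05-19

2013-05-19


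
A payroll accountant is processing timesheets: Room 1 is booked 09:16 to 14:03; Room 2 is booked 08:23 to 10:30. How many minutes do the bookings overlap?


Interval A: [556, 843] minutes from midnight
Interval B: [503, 630] minutes from midnight
Overlap start = max(556, 503) = 556
Overlap end = min(843, 630) = 630
Overlap = 630 - 556 = 74 minutes

74


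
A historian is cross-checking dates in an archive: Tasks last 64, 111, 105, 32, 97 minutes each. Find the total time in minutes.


Durations: 64, 111, 105, 32, 97
Running sum: 64
+ 111 = 175
+ 105 = 280
+ 32 = 312
+ 97 = 409
Total duration: 409 minutes
That is 6 hours and 49 minutes

409


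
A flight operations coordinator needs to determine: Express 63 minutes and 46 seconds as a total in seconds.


Minutes: 63
Seconds: 46
Convert minutes to seconds: 63 x 60 = 3780
Add remaining seconds: 3780 + 46 = 3826

3826


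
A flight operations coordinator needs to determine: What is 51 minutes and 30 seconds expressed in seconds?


Minutes: 51
Extra seconds: 30
Seconds per minute: 60
Minutes to seconds: 51 x 60 = 3060
Total: 3060 + 30 = 3090

3090


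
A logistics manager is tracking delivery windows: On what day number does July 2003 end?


Month: July
Year: 2003
July is a 31-day month
Total: 31 days

31


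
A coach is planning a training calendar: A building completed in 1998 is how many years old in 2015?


Birth year: 1998
Current year: 2015
Age = current year - birth year
Age = 2015 - 1998 = 17

17


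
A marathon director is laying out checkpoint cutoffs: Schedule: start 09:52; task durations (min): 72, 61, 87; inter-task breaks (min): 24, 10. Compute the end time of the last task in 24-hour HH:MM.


Start: 09:52 = 592 min from midnight
  after task 1 (72 min): 11:04
  after break (24 min): 11:28
  after task 2 (61 min): 12:29
  after break (10 min): 12:39
  after task 3 (87 min): 14:06
Total elapsed: 254 minutes
End time: 14:06

14:06


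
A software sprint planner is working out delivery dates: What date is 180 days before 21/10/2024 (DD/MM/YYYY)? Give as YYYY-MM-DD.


Start: 2024-10-21
Subtracting 180 days
Days already passed in October: 21
After going back through October: 159 more days to subtract
September 2024: 30 days, 129 remaining
August 2024: 31 days, 98 remaining
July 2024: 31 days, 67 remaining
June 2024: 30 days, 37 remaining
Result: 2024-04-24

2024-04-24


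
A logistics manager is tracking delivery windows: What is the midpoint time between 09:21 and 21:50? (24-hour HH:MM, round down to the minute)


Start time: 09:21 = 561 minutes from midnight
End time: 21:50 = 1310 minutes from midnight
Sum: 561 + 1310 = 1871
Midpoint: 1871 / 2 = 935 minutes
Convert: 935 / 60 = 15 hours, 35 minutes
Result: 15:35

15:35


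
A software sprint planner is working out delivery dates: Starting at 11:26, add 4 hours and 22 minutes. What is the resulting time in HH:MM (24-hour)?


Start time: 11:26
Adding: 4 hours 22 minutes
Minutes: 26 + 22 = 48
Hours: 11 + 4 + 0 = 15
Result: 15:48

15:48


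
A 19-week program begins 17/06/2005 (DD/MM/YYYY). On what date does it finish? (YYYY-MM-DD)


Start: 2005-06-17
Weeks to add: 19
Convert to days: 19 x 7 = 133 days
Add 133 days to 2005-06-17
Result: 2005-10-28

2005-10-28


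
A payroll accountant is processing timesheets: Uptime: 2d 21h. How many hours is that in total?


Days: 2
Extra hours: 21
Hours per day: 24
Days to hours: 2 x 24 = 48
Total: 48 + 21 = 69

69


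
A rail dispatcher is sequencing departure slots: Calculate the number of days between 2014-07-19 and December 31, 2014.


Start: July 19, 2014
End: December 31, 2014
Days left in July: 12
August: 31
September: 30
October: 31
November: 30
... plus remaining months
Sum of remaining months: 153
Total: 12 + 153 = 165

165


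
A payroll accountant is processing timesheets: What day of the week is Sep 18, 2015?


Date: 2015-09-18
January 1, 2015 is a Thursday
Day of year: 261
Offset from Jan 1: 260 days
260 mod 7 = 1
Result: Friday

Friday


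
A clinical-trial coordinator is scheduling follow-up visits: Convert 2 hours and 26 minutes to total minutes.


Hours: 2
Minutes: 26
Convert hours to minutes: 2 x 60 = 120
Add remaining minutes: 120 + 26 = 146

146


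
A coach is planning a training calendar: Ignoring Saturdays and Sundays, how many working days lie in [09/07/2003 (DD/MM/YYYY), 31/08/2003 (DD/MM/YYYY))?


Start: 2003-07-09 (Wednesday)
End (exclusive): 2003-08-31 (Sunday)
Total calendar days: 53
Full weeks: 53 // 7 = 7 -> 35 weekdays
Remaining 4 days starting on Wednesday:
  Wed(w), Thu(w), Fri(w), Sat(-) -> 3 weekdays
Total business days: 35 + 3 = 38

38


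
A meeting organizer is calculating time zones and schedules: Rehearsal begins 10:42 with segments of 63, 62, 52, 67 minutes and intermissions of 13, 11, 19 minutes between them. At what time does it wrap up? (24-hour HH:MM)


Start: 10:42 = 642 min from midnight
  after task 1 (63 min): 11:45
  after break (13 min): 11:58
  after task 2 (62 min): 13:00
  after break (11 min): 13:11
  after task 3 (52 min): 14:03
  after break (19 min): 14:22
  after task 4 (67 min): 15:29
Total elapsed: 287 minutes
End time: 15:29

15:29


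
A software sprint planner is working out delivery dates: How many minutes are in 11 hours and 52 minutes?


Hours: 11
Extra minutes: 52
Minutes per hour: 60
Hours to minutes: 11 x 60 = 660
Total: 660 + 52 = 712

712


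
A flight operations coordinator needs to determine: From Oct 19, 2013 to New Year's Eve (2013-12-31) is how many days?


Start: October 19, 2013
End: December 31, 2013
Days left in October: 12
November: 30
December: 31
Sum of remaining months: 61
Total: 12 + 61 = 73

73


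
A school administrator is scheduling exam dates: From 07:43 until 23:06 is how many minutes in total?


Start time: 07:43 = 463 minutes from midnight
End time: 23:06 = 1386 minutes from midnight
Difference: 1386 - 463 = 923 minutes
That is 15 hours and 23 minutes

923


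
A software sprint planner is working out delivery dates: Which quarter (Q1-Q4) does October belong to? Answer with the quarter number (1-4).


Month: October (month 10)
Q1: January-March (months 1-3)
Q2: April-June (months 4-6)
Q3: July-September (months 7-9)
Q4: October-December (months 10-12)
Month 10 falls in Q4

4


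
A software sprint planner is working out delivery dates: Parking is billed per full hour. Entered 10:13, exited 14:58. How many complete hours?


Start: 10:13
End: 14:58
Hour difference: 14 - 10 = 4 hours
Minute difference: 58 - 13 = 45 minutes
Total minutes: 285
Complete hours: 285 / 60 = 4 (remainder 45)

4


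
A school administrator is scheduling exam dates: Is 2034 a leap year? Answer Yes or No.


Year: 2034
Divisible by 4? 2034 / 4 = 508.5 -> No
Not divisible by 4, so NOT a leap year

No


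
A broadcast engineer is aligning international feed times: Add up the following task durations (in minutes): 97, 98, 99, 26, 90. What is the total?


Durations: 97, 98, 99, 26, 90
Running sum: 97
+ 98 = 195
+ 99 = 294
+ 26 = 320
+ 90 = 410
Total duration: 410 minutes
That is 6 hours and 50 minutes

410


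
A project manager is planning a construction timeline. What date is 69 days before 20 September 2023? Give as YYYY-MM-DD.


Start: 2023-09-20
Subtracting 69 days
Days already passed in September: 20
After going back through September: 49 more days to subtract
August 2023: 31 days, 18 remaining
July 2023 has 31 days, need 18
Result: 2023-07-13

2023-07-13


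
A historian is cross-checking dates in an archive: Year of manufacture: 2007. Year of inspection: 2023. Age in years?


Birth year: 2007
Current year: 2023
Age = current year - birth year
Age = 2023 - 2007 = 16

16


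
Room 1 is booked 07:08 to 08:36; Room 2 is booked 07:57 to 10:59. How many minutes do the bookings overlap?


Interval A: [428, 516] minutes from midnight
Interval B: [477, 659] minutes from midnight
Overlap start = max(428, 477) = 477
Overlap end = min(516, 659) = 516
Overlap = 516 - 477 = 39 minutes

39


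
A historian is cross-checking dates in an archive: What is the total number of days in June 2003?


Month: June
Year: 2003
June is a 30-day month
Total: 30 days

30


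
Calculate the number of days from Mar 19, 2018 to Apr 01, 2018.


Start date: 2018-03-19
End date: 2018-04-01
Mar 2018: +13 days
Total: 13 days

13


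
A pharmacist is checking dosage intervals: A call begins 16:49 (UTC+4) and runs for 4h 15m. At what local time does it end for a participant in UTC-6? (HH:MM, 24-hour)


Start: 16:49 in UTC+4
Step 1 - add duration:
  minutes: 49 + 15 = 64 (carry 1h)
  hours: 16 + 4 + 1 = 21
  end in UTC+4: 21:04
Step 2 - convert UTC+4 -> UTC-6:
  offset difference: -6 - (4) = -10 hours
  21 + (-10) = 11 -> mod 24 = 11
Result: 11:04 in UTC-6

11:04


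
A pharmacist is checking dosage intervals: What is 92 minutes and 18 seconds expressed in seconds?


Minutes: 92
Extra seconds: 18
Seconds per minute: 60
Minutes to seconds: 92 x 60 = 5520
Total: 5520 + 18 = 5538

5538


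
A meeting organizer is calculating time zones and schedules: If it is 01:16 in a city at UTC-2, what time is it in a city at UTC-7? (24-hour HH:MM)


Local time: 01:16 at UTC-2 (offset -2h)
Target zone: UTC-7 (offset -7h)
Difference: -7 - (-2) = -5 hours
Calculation: 1 + (-5) = -4
Wraparound: (-4) mod 24 = 20
Result: 20:16

20:16


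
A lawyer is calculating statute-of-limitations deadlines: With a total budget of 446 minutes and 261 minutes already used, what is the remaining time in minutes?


Total budget: 446 minutes
Time used: 261 minutes
Remaining: 446 - 261 = 185 minutes
Percent used: 58.5%
Percent remaining: 41.5%

185


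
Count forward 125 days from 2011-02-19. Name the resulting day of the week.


Start: 2011-02-19 (Saturday)
Step 1 - find target date: add 125 days
  2011-02-19 + 125 days = 2011-06-24
Step 2 - day of week:
  125 mod 7 = 6
  Saturday + 6 days -> Friday
Result: Friday (2011-06-24)

Friday


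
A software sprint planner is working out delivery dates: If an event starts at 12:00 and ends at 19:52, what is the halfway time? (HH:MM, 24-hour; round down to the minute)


Start time: 12:00 = 720 minutes from midnight
End time: 19:52 = 1192 minutes from midnight
Sum: 720 + 1192 = 1912
Midpoint: 1912 / 2 = 956 minutes
Convert: 956 / 60 = 15 hours, 56 minutes
Result: 15:56

15:56


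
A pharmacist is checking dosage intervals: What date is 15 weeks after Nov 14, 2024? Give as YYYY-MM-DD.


Start: 2024-11-14
Weeks to add: 15
Convert to days: 15 x 7 = 105 days
Add 105 days to 2024-11-14
Result: 2025-02-27

2025-02-27


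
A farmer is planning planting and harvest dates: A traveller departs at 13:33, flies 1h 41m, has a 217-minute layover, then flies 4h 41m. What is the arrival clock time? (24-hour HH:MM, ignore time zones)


Depart: 13:33
Leg 1: +101 min -> 15:14
Layover: +217 min -> 18:51
Leg 2: +281 min -> 23:32
Total travel: 599 minutes = 9h 59m
Arrival: 23:32

23:32


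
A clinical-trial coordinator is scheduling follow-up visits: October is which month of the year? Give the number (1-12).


Calendar month order:
9. September
10. October <--
11. November
October is month number 10

10


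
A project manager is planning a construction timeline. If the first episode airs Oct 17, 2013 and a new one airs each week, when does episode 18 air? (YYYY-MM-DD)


First occurrence: 2013-10-17 (occurrence 1)
Each occurrence is 7 days after the previous.
Occurrence 18 is 17 weeks after the first.
17 weeks = 119 days
2013-10-17 + 119 days = 2014-02-13

2014-02-13


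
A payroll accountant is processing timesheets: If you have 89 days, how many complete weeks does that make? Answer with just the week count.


Total days: 89
Days per week: 7
Division: 89 / 7 = 12 remainder 5
Complete weeks: 12
Remaining days: 5

12


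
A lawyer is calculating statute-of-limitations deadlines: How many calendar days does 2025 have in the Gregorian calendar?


Year: 2025
Check leap year rules:
Divisible by 4? No
2025 is not a leap year
Days: 365

365


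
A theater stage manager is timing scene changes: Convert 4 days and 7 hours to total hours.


Days: 4
Extra hours: 7
Hours per day: 24
Days to hours: 4 x 24 = 96
Total: 96 + 7 = 103

103


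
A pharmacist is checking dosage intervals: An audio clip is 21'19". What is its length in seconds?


Minutes: 21
Seconds: 19
Convert minutes to seconds: 21 x 60 = 1260
Add remaining seconds: 1260 + 19 = 1279

1279


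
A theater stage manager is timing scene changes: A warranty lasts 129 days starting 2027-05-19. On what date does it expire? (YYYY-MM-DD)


Start: 2027-05-19
Adding 129 days
Days remaining in May: 12
After May: 117 days still to add
June 2027: 30 days, 87 remaining
July 2027: 31 days, 56 remaining
August 2027: 31 days, 25 remaining
September 2027 has 30 days, need 25
Result: 2027-09-25

2027-09-25


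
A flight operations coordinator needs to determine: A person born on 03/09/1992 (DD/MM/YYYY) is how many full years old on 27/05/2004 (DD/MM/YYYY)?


Birth: 1992-09-03
Reference: 2004-05-27
Year difference: 2004 - 1992 = 12
Has birthday (09-03) occurred by 05-27? No
Birthday not yet reached this year -> subtract 1
Age in full years: 11

11


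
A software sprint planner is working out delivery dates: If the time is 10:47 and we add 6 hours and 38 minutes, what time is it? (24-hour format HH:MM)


Start time: 10:47
Adding: 6 hours 38 minutes
Minutes: 47 + 38 = 85
Minute overflow: 85 >= 60, so carry 1 hour, minutes = 25
Hours: 10 + 6 + 1 = 17
Result: 17:25

17:25


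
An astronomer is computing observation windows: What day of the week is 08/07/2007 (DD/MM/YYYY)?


Date: 2007-07-08
January 1, 2007 is a Monday
Day of year: 189
Offset from Jan 1: 188 days
188 mod 7 = 6
Result: Sunday

Sunday


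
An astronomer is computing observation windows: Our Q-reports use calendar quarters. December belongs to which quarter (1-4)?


Month: December (month 12)
Q1: January-March (months 1-3)
Q2: April-June (months 4-6)
Q3: July-September (months 7-9)
Q4: October-December (months 10-12)
Month 12 falls in Q4

4


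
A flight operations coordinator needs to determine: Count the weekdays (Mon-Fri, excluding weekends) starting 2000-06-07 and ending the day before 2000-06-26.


Start: 2000-06-07 (Wednesday)
End (exclusive): 2000-06-26 (Monday)
Total calendar days: 19
Full weeks: 19 // 7 = 2 -> 10 weekdays
Remaining 5 days starting on Wednesday:
  Wed(w), Thu(w), Fri(w), Sat(-), Sun(-) -> 3 weekdays
Total business days: 10 + 3 = 13

13


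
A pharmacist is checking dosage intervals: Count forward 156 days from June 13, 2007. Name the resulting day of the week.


Start: 2007-06-13 (Wednesday)
Step 1 - find target date: add 156 days
  2007-06-13 + 156 days = 2007-11-16
Step 2 - day of week:
  156 mod 7 = 2
  Wednesday + 2 days -> Friday
Result: Friday (2007-11-16)

Friday


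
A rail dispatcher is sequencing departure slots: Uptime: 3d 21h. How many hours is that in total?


Days: 3
Extra hours: 21
Hours per day: 24
Days to hours: 3 x 24 = 72
Total: 72 + 21 = 93

93


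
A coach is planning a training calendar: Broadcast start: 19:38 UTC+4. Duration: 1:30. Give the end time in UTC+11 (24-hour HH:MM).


Start: 19:38 in UTC+4
Step 1 - add duration:
  minutes: 38 + 30 = 68 (carry 1h)
  hours: 19 + 1 + 1 = 21
  end in UTC+4: 21:08
Step 2 - convert UTC+4 -> UTC+11:
  offset difference: 11 - (4) = 7 hours
  21 + (7) = 28 -> mod 24 = 4
Result: 04:08 in UTC+11

04:08


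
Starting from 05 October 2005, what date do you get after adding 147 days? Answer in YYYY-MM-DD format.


Start: 2005-10-05
Adding 147 days
Days remaining in October: 26
After October: 121 days still to add
November 2005: 30 days, 91 remaining
December 2005: 31 days, 60 remaining
January 2006: 31 days, 29 remaining
February 2006: 28 days, 1 remaining
Result: 2006-03-01

2006-03-01


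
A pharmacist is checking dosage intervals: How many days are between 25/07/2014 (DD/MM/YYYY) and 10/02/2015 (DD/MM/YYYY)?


Start date: 2014-07-25
End date: 2015-02-10
Jul 2014: +7 days
Aug 2014: +31 days
Sep 2014: +30 days
... (5 more months)
Total: 200 days

200


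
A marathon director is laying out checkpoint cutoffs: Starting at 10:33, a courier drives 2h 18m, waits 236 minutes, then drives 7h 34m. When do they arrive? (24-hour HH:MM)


Depart: 10:33
Leg 1: +138 min -> 12:51
Layover: +236 min -> 16:47
Leg 2: +454 min -> 00:21
Total travel: 828 minutes = 13h 48m
Arrival: 00:21

00:21


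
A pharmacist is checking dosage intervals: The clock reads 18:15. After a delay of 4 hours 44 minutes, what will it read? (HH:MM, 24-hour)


Start time: 18:15
Adding: 4 hours 44 minutes
Minutes: 15 + 44 = 59
Hours: 18 + 4 + 0 = 22
Result: 22:59

22:59


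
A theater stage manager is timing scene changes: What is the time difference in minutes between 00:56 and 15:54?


Start time: 00:56 = 56 minutes from midnight
End time: 15:54 = 954 minutes from midnight
Difference: 954 - 56 = 898 minutes
That is 14 hours and 58 minutes

898


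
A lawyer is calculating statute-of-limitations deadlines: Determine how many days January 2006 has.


Month: January
Year: 2006
January is a 31-day month
Total: 31 days

31


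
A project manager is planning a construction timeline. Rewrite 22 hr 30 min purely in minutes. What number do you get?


Hours: 22
Extra minutes: 30
Minutes per hour: 60
Hours to minutes: 22 x 60 = 1320
Total: 1320 + 30 = 1350

1350


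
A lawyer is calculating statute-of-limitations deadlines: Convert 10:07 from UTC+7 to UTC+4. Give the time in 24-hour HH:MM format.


Local time: 10:07 at UTC+7 (offset 7h)
Target zone: UTC+4 (offset 4h)
Difference: 4 - (7) = -3 hours
Calculation: 10 + (-3) = 7
Result: 07:07

07:07


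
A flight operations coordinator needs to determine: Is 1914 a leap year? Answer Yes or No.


Year: 1914
Divisible by 4? 1914 / 4 = 478.5 -> No
Not divisible by 4, so NOT a leap year

No


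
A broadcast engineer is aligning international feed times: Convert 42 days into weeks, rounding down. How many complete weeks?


Total days: 42
Days per week: 7
Division: 42 / 7 = 6 remainder 0
Complete weeks: 6
Remaining days: 0

6


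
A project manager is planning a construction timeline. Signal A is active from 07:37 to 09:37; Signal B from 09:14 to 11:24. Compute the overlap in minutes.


Interval A: [457, 577] minutes from midnight
Interval B: [554, 684] minutes from midnight
Overlap start = max(457, 554) = 554
Overlap end = min(577, 684) = 577
Overlap = 577 - 554 = 23 minutes

23


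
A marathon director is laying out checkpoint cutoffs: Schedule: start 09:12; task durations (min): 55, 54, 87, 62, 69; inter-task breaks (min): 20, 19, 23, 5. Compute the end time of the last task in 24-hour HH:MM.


Start: 09:12 = 552 min from midnight
  after task 1 (55 min): 10:07
  after break (20 min): 10:27
  after task 2 (54 min): 11:21
  after break (19 min): 11:40
  after task 3 (87 min): 13:07
  after break (23 min): 13:30
  after task 4 (62 min): 14:32
  after break (5 min): 14:37
  after task 5 (69 min): 15:46
Total elapsed: 394 minutes
End time: 15:46

15:46


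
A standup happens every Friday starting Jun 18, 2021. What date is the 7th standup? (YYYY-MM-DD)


First occurrence: 2021-06-18 (occurrence 1)
Each occurrence is 7 days after the previous.
Occurrence 7 is 6 weeks after the first.
6 weeks = 42 days
2021-06-18 + 42 days = 2021-07-30

2021-07-30


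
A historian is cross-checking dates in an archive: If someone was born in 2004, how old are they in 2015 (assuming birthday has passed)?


Birth year: 2004
Current year: 2015
Age = current year - birth year
Age = 2015 - 2004 = 11

11


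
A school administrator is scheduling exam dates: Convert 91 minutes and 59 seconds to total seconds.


Minutes: 91
Extra seconds: 59
Seconds per minute: 60
Minutes to seconds: 91 x 60 = 5460
Total: 5460 + 59 = 5519

5519


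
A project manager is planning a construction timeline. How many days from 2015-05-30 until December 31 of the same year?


Start: May 30, 2015
End: December 31, 2015
Days left in May: 1
June: 30
July: 31
August: 31
September: 30
... plus remaining months
Sum of remaining months: 214
Total: 1 + 214 = 215

215


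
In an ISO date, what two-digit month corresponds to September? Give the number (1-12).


Calendar month order:
8. August
9. September <--
10. October
September is month number 9

9


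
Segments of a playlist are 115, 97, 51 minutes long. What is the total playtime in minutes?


Durations: 115, 97, 51
Running sum: 115
+ 97 = 212
+ 51 = 263
Total duration: 263 minutes
That is 4 hours and 23 minutes

263


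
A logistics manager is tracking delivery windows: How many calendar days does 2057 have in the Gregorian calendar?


Year: 2057
Check leap year rules:
Divisible by 4? No
2057 is not a leap year
Days: 365

365


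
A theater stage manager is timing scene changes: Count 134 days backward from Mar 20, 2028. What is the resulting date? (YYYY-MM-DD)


Start: 2028-03-20
Subtracting 134 days
Days already passed in March: 20
After going back through March: 114 more days to subtract
February 2028: 29 days, 85 remaining
January 2028: 31 days, 54 remaining
December 2027: 31 days, 23 remaining
November 2027 has 30 days, need 23
Result: 2027-11-07

2027-11-07


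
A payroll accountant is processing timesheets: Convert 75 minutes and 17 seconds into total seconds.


Minutes: 75
Seconds: 17
Convert minutes to seconds: 75 x 60 = 4500
Add remaining seconds: 4500 + 17 = 4517

4517


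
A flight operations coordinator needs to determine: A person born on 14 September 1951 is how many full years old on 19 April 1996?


Birth: 1951-09-14
Reference: 1996-04-19
Year difference: 1996 - 1951 = 45
Has birthday (09-14) occurred by 04-19? No
Birthday not yet reached this year -> subtract 1
Age in full years: 44

44


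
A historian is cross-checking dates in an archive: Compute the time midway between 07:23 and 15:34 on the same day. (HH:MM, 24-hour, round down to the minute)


Start time: 07:23 = 443 minutes from midnight
End time: 15:34 = 934 minutes from midnight
Sum: 443 + 934 = 1377
Midpoint: 1377 / 2 = 688 minutes
Convert: 688 / 60 = 11 hours, 28 minutes
Result: 11:28

11:28


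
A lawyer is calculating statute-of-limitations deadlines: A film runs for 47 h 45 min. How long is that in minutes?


Hours: 47
Minutes: 45
Convert hours to minutes: 47 x 60 = 2820
Add remaining minutes: 2820 + 45 = 2865

2865


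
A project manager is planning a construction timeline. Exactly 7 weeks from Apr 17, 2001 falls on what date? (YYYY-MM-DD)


Start: 2001-04-17
Weeks to add: 7
Convert to days: 7 x 7 = 49 days
Add 49 days to 2001-04-17
Result: 2001-06-05

2001-06-05


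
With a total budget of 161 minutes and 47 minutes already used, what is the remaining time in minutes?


Total budget: 161 minutes
Time used: 47 minutes
Remaining: 161 - 47 = 114 minutes
Percent used: 29.2%
Percent remaining: 70.8%

114


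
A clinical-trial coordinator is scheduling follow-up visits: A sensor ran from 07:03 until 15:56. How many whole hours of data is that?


Start: 07:03
End: 15:56
Hour difference: 15 - 7 = 8 hours
Minute difference: 56 - 3 = 53 minutes
Total minutes: 533
Complete hours: 533 / 60 = 8 (remainder 53)

8


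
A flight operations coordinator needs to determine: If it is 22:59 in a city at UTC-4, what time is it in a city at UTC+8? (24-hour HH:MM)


Local time: 22:59 at UTC-4 (offset -4h)
Target zone: UTC+8 (offset 8h)
Difference: 8 - (-4) = 12 hours
Calculation: 22 + (12) = 34
Wraparound: (34) mod 24 = 10
Result: 10:59

10:59


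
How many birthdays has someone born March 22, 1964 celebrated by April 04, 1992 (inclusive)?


Birth: 1964-03-22
Reference: 1992-04-04
Year difference: 1992 - 1964 = 28
Has birthday (03-22) occurred by 04-04? Yes
Age in full years: 28

28


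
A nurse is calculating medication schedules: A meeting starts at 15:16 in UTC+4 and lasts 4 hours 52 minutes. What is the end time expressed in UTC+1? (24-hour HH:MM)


Start: 15:16 in UTC+4
Step 1 - add duration:
  minutes: 16 + 52 = 68 (carry 1h)
  hours: 15 + 4 + 1 = 20
  end in UTC+4: 20:08
Step 2 - convert UTC+4 -> UTC+1:
  offset difference: 1 - (4) = -3 hours
  20 + (-3) = 17 -> mod 24 = 17
Result: 17:08 in UTC+1

17:08


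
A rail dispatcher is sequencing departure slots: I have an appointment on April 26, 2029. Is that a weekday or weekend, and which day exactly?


Date: 2029-04-26
January 1, 2029 is a Monday
Day of year: 116
Offset from Jan 1: 115 days
115 mod 7 = 3
Result: Thursday

Thursday


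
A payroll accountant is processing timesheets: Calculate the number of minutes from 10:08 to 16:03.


Start time: 10:08 = 608 minutes from midnight
End time: 16:03 = 963 minutes from midnight
Difference: 963 - 608 = 355 minutes
That is 5 hours and 55 minutes

355


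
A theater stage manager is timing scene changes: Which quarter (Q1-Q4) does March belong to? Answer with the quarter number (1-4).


Month: March (month 3)
Q1: January-March (months 1-3)
Q2: April-June (months 4-6)
Q3: July-September (months 7-9)
Q4: October-December (months 10-12)
Month 3 falls in Q1

1


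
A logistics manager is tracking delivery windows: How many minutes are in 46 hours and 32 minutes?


Hours: 46
Minutes: 32
Convert hours to minutes: 46 x 60 = 2760
Add remaining minutes: 2760 + 32 = 2792

2792


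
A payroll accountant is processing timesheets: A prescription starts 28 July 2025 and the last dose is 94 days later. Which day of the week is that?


Start: 2025-07-28 (Monday)
Step 1 - find target date: add 94 days
  2025-07-28 + 94 days = 2025-10-30
Step 2 - day of week:
  94 mod 7 = 3
  Monday + 3 days -> Thursday
Result: Thursday (2025-10-30)

Thursday


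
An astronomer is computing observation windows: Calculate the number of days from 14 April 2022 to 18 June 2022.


Start date: 2022-04-14
End date: 2022-06-18
Apr 2022: +17 days
May 2022: +31 days
Jun 2022: +17 days
Total: 65 days

65


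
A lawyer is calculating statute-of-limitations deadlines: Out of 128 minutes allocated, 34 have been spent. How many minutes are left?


Total budget: 128 minutes
Time used: 34 minutes
Remaining: 128 - 34 = 94 minutes
Percent used: 26.6%
Percent remaining: 73.4%

94
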